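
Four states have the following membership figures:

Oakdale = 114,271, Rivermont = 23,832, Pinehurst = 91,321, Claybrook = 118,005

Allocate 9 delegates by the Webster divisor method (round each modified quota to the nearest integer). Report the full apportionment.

Standard divisor 347429/9 ≈ 38603.222; standard quotas: Oakdale 2.960, Rivermont 0.617, Pinehurst 2.366, Claybrook 3.057.
Rounding to the nearest integer gives Oakdale 3, Rivermont 1, Pinehurst 2, Claybrook 3 — total 9, matching the house size, so no adjustment is needed.

Oakdale 3, Rivermont 1, Pinehurst 2, Claybrook 3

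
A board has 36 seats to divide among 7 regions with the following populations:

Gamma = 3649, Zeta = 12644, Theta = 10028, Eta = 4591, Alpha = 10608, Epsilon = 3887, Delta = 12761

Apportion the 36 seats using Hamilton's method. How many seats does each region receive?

Gamma: 2, Zeta: 8, Theta: 6, Eta: 3, Alpha: 7, Epsilon: 2, Delta: 8

Standard divisor: 58168 ÷ 36 ≈ 1615.778.
Standard quotas: Gamma 2.2584, Zeta 7.8253, Theta 6.2063, Eta 2.8414, Alpha 6.5653, Epsilon 2.4057, Delta 7.8977.
Lower quotas: Gamma 2, Zeta 7, Theta 6, Eta 2, Alpha 6, Epsilon 2, Delta 7 (sum 32, leaving 4 seats).
Remainders in descending order: Delta 0.8977, Eta 0.8414, Zeta 0.8253, Alpha 0.5653, Epsilon 0.4057, Gamma 0.2584, Theta 0.2063.
Largest remainders: Delta, Eta, Zeta, Alpha receive the extra seats.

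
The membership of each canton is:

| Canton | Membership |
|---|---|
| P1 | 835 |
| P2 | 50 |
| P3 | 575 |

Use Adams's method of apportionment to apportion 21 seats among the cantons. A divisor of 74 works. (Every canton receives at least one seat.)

P1=12; P2=1; P3=8

With modified divisor 74: modified quotas P1 11.284, P2 0.676, P3 7.770.
Rounding up: P1 12, P2 1, P3 8 (total 21).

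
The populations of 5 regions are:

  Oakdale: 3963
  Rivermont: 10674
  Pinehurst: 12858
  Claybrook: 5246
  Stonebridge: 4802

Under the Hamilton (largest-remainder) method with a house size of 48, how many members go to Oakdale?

The standard divisor is 37543/48 ≈ 782.146.
Standard quotas: Oakdale 5.0668, Rivermont 13.6471, Pinehurst 16.4394, Claybrook 6.7072, Stonebridge 6.1395.
Lower quotas: Oakdale 5, Rivermont 13, Pinehurst 16, Claybrook 6, Stonebridge 6 (sum 46, leaving 2 seats).
Remainders in descending order: Claybrook 0.7072, Rivermont 0.6471, Pinehurst 0.4394, Stonebridge 0.1395, Oakdale 0.0668.
Largest remainders: Claybrook, Rivermont receive the extra seats.
Oakdale receives 5.

5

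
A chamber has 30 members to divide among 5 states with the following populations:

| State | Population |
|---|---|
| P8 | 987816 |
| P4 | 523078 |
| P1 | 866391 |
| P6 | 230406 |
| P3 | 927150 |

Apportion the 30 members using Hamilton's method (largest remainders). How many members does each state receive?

The standard divisor is 3534841/30 ≈ 117828.033.
Standard quotas: P8 8.3835, P4 4.4393, P1 7.3530, P6 1.9554, P3 7.8687.
Lower quotas: P8 8, P4 4, P1 7, P6 1, P3 7 (sum 27, leaving 3 seats).
Remainders in descending order: P6 0.9554, P3 0.8687, P4 0.4393, P8 0.3835, P1 0.3530.
The surplus seats go to P6, P3, P4.

P8 8; P4 5; P1 7; P6 2; P3 8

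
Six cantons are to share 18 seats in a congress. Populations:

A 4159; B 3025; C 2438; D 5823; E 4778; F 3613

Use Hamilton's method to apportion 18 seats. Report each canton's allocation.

The standard divisor is 23836/18 ≈ 1324.222.
Standard quotas: A 3.1407, B 2.2844, C 1.8411, D 4.3973, E 3.6082, F 2.7284.
Lower quotas: A 3, B 2, C 1, D 4, E 3, F 2 (sum 15, leaving 3 seats).
Remainders in descending order: C 0.8411, F 0.7284, E 0.6082, D 0.3973, B 0.2844, A 0.1407.
The surplus seats go to C, F, E.

A: 3; B: 2; C: 2; D: 4; E: 4; F: 3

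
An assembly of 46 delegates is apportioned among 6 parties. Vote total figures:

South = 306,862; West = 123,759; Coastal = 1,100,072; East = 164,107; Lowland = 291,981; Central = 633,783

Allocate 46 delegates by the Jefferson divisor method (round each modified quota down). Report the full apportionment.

South 5, West 2, Coastal 20, East 3, Lowland 5, Central 11

Standard divisor 2620564/46 ≈ 56968.783; standard quotas: South 5.386, West 2.172, Coastal 19.310, East 2.881, Lowland 5.125, Central 11.125.
Rounding down gives 5, 2, 19, 2, 5, 11 = 44 seats, so the divisor must be adjusted.
With modified divisor 53800: modified quotas South 5.704, West 2.300, Coastal 20.447, East 3.050, Lowland 5.427, Central 11.780.
Rounding down: South 5, West 2, Coastal 20, East 3, Lowland 5, Central 11 (total 46).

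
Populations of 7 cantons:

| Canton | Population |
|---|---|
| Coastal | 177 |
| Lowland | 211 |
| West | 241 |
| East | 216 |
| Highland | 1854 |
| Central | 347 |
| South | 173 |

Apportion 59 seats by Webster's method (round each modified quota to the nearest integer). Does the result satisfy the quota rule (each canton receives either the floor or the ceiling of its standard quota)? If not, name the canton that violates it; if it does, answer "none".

Highland

Standard quotas: Coastal 3.244, Lowland 3.867, West 4.417, East 3.959, Highland 33.981, Central 6.360, South 3.171.
Webster allocation: Coastal 3, Lowland 4, West 4, East 4, Highland 35, Central 6, South 3.
Highland has quota 33.981 (lower 33, upper 34) but receives 35 — outside the quota interval.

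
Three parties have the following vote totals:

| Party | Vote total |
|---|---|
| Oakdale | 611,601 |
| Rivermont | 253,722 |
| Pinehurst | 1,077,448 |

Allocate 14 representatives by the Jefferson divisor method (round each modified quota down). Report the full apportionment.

Standard divisor 1942771/14 ≈ 138769.357; standard quotas: Oakdale 4.407, Rivermont 1.828, Pinehurst 7.764.
Rounding down gives 4, 1, 7 = 12 seats, so the divisor must be adjusted.
With modified divisor 124600: modified quotas Oakdale 4.909, Rivermont 2.036, Pinehurst 8.647.
Rounding down: Oakdale 4, Rivermont 2, Pinehurst 8 (total 14).

Oakdale 4, Rivermont 2, Pinehurst 8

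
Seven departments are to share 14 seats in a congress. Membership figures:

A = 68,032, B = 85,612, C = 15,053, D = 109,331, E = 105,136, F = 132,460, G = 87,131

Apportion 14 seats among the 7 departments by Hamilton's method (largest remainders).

A 2, B 2, C 0, D 3, E 2, F 3, G 2

The standard divisor is 602755/14 ≈ 43053.929.
Standard quotas: A 1.5802, B 1.9885, C 0.3496, D 2.5394, E 2.4420, F 3.0766, G 2.0238.
Lower quotas: A 1, B 1, C 0, D 2, E 2, F 3, G 2 (sum 11, leaving 3 seats).
Remainders in descending order: B 0.9885, A 0.5802, D 0.5394, E 0.4420, C 0.3496, F 0.0766, G 0.0238.
Largest remainders: B, A, D receive the extra seats.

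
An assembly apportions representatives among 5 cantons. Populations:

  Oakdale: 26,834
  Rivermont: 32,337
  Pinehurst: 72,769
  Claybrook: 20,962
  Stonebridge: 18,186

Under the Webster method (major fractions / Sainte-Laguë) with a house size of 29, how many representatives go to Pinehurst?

12

Standard divisor 171088/29 ≈ 5899.586; standard quotas: Oakdale 4.548, Rivermont 5.481, Pinehurst 12.335, Claybrook 3.553, Stonebridge 3.083.
Rounding to the nearest integer gives Oakdale 5, Rivermont 5, Pinehurst 12, Claybrook 4, Stonebridge 3 — total 29, matching the house size, so no adjustment is needed.
Pinehurst receives 12.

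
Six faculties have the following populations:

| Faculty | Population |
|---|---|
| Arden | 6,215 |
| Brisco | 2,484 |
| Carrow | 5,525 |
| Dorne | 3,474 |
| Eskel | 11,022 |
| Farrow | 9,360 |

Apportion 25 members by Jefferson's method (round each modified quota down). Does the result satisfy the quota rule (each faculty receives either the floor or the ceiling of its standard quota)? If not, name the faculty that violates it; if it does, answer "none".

none

Standard quotas: Arden 4.080, Brisco 1.631, Carrow 3.627, Dorne 2.281, Eskel 7.236, Farrow 6.145.
Jefferson allocation: Arden 4, Brisco 1, Carrow 4, Dorne 2, Eskel 8, Farrow 6.
Every allocation lies between the lower and upper quota.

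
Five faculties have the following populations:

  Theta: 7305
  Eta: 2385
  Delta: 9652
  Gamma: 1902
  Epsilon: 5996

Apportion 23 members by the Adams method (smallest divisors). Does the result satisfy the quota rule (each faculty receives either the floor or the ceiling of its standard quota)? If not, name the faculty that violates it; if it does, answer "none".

Standard quotas: Theta 6.168, Eta 2.014, Delta 8.150, Gamma 1.606, Epsilon 5.063.
Adams allocation: Theta 6, Eta 2, Delta 8, Gamma 2, Epsilon 5.
Every allocation lies between the lower and upper quota.

none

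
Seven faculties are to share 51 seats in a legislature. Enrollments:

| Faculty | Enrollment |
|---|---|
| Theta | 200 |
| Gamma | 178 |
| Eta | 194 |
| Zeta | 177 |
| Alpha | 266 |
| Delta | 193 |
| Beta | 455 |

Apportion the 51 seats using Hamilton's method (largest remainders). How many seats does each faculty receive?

Theta: 6; Gamma: 6; Eta: 6; Zeta: 5; Alpha: 8; Delta: 6; Beta: 14

The standard divisor is 1663/51 ≈ 32.608.
Standard quotas: Theta 6.133, Gamma 5.459, Eta 5.949, Zeta 5.428, Alpha 8.158, Delta 5.919, Beta 13.954.
Lower quotas: Theta 6, Gamma 5, Eta 5, Zeta 5, Alpha 8, Delta 5, Beta 13 (sum 47, leaving 4 seats).
Remainders in descending order: Beta 0.954, Eta 0.949, Delta 0.919, Gamma 0.459, Zeta 0.428, Alpha 0.158, Theta 0.133.
Largest remainders: Beta, Eta, Delta, Gamma receive the extra seats.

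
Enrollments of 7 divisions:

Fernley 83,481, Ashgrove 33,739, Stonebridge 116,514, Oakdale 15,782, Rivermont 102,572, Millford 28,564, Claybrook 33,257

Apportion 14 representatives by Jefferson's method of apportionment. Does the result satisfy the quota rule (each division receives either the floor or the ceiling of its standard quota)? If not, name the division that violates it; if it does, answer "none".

none

Standard quotas: Fernley 2.824, Ashgrove 1.141, Stonebridge 3.941, Oakdale 0.534, Rivermont 3.469, Millford 0.966, Claybrook 1.125.
Jefferson allocation: Fernley 3, Ashgrove 1, Stonebridge 4, Oakdale 0, Rivermont 4, Millford 1, Claybrook 1.
Every allocation lies between the lower and upper quota.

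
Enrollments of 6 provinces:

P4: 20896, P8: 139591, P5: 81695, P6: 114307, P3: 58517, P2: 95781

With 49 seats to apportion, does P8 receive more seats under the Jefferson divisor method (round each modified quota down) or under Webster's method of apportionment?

Jefferson: P4 2, P8 14, P5 8, P6 11, P3 5, P2 9.
Webster: P4 2, P8 13, P5 8, P6 11, P3 6, P2 9.
P8 gets 14 under Jefferson and 13 under Webster.

Jefferson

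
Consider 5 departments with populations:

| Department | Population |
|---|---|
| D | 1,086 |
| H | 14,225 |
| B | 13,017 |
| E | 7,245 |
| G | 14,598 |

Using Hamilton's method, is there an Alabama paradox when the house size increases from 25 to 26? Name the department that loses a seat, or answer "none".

D

At 25 seats: D 1, H 7, B 6, E 4, G 7.
At 26 seats: D 0, H 7, B 7, E 4, G 8.
D drops from 1 to 0.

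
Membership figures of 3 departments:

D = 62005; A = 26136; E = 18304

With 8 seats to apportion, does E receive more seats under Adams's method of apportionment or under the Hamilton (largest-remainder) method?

Adams

Adams: D 4, A 2, E 2.
Hamilton: D 5, A 2, E 1.
E gets 2 under Adams and 1 under Hamilton.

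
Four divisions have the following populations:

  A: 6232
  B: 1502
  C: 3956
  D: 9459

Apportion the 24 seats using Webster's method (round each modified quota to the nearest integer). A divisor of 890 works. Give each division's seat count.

With modified divisor 890: modified quotas A 7.002, B 1.688, C 4.445, D 10.628.
Rounding to the nearest integer: A 7, B 2, C 4, D 11 (total 24).

A: 7, B: 2, C: 4, D: 11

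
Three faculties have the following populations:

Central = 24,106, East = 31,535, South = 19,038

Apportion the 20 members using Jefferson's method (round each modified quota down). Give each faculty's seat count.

Standard divisor 74679/20 ≈ 3733.95; standard quotas: Central 6.456, East 8.445, South 5.099.
Rounding down gives 6, 8, 5 = 19 seats, so the divisor must be adjusted.
With modified divisor 3470: modified quotas Central 6.947, East 9.088, South 5.486.
Rounding down: Central 6, East 9, South 5 (total 20).

Central 6, East 9, South 5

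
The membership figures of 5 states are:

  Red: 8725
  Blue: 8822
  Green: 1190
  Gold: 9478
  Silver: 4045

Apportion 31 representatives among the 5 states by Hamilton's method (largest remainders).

The standard divisor is 32260/31 ≈ 1040.645.
Standard quotas: Red 8.3842, Blue 8.4774, Green 1.1435, Gold 9.1078, Silver 3.8870.
Lower quotas: Red 8, Blue 8, Green 1, Gold 9, Silver 3 (sum 29, leaving 2 seats).
Remainders in descending order: Silver 0.8870, Blue 0.4774, Red 0.3842, Green 0.1435, Gold 0.1078.
The surplus seats go to Silver, Blue.

Red: 8, Blue: 9, Green: 1, Gold: 9, Silver: 4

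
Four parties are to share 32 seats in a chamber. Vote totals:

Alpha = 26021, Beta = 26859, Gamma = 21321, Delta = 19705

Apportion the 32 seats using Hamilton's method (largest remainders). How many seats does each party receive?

Standard divisor: 93906 ÷ 32 ≈ 2934.562.
Standard quotas: Alpha 8.8671, Beta 9.1526, Gamma 7.2655, Delta 6.7148.
Lower quotas: Alpha 8, Beta 9, Gamma 7, Delta 6 (sum 30, leaving 2 seats).
Remainders in descending order: Alpha 0.8671, Delta 0.7148, Gamma 0.2655, Beta 0.1526.
The surplus seats go to Alpha, Delta.

Alpha 9; Beta 9; Gamma 7; Delta 7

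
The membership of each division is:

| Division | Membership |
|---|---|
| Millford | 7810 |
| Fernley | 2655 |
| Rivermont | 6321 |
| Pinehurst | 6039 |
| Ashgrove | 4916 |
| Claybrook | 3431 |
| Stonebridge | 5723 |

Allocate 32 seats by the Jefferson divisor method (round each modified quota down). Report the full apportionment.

Millford 7; Fernley 2; Rivermont 6; Pinehurst 5; Ashgrove 4; Claybrook 3; Stonebridge 5

Standard divisor 36895/32 ≈ 1152.969; standard quotas: Millford 6.774, Fernley 2.303, Rivermont 5.482, Pinehurst 5.238, Ashgrove 4.264, Claybrook 2.976, Stonebridge 4.964.
Rounding down gives 6, 2, 5, 5, 4, 2, 4 = 28 seats, so the divisor must be adjusted.
With modified divisor 1030: modified quotas Millford 7.583, Fernley 2.578, Rivermont 6.137, Pinehurst 5.863, Ashgrove 4.773, Claybrook 3.331, Stonebridge 5.556.
Rounding down: Millford 7, Fernley 2, Rivermont 6, Pinehurst 5, Ashgrove 4, Claybrook 3, Stonebridge 5 (total 32).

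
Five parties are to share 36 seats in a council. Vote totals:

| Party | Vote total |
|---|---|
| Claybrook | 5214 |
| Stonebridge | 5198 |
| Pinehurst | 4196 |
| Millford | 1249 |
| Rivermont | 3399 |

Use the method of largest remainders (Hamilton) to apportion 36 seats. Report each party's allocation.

The standard divisor is 19256/36 ≈ 534.889.
Standard quotas: Claybrook 9.7478, Stonebridge 9.7179, Pinehurst 7.8446, Millford 2.3351, Rivermont 6.3546.
Lower quotas: Claybrook 9, Stonebridge 9, Pinehurst 7, Millford 2, Rivermont 6 (sum 33, leaving 3 seats).
Remainders in descending order: Pinehurst 0.8446, Claybrook 0.7478, Stonebridge 0.7179, Rivermont 0.3546, Millford 0.3351.
The surplus seats go to Pinehurst, Claybrook, Stonebridge.

Claybrook 10; Stonebridge 10; Pinehurst 8; Millford 2; Rivermont 6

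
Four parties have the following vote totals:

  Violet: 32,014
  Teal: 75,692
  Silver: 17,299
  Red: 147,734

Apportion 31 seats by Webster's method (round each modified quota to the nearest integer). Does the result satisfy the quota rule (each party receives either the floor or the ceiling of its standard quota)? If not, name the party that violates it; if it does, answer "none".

none

Standard quotas: Violet 3.639, Teal 8.603, Silver 1.966, Red 16.792.
Webster allocation: Violet 4, Teal 8, Silver 2, Red 17.
Every allocation lies between the lower and upper quota.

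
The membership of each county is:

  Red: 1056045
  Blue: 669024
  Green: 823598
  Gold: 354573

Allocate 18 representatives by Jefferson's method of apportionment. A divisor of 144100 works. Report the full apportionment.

Red=7; Blue=4; Green=5; Gold=2

With modified divisor 144100: modified quotas Red 7.329, Blue 4.643, Green 5.715, Gold 2.461.
Rounding down: Red 7, Blue 4, Green 5, Gold 2 (total 18).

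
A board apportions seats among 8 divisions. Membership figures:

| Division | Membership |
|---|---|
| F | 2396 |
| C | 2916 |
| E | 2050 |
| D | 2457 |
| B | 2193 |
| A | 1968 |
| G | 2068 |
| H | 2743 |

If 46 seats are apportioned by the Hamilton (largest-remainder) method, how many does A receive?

The standard divisor is 18791/46 ≈ 408.5.
Standard quotas: F 5.865, C 7.138, E 5.018, D 6.015, B 5.368, A 4.818, G 5.062, H 6.715.
Lower quotas: F 5, C 7, E 5, D 6, B 5, A 4, G 5, H 6 (sum 43, leaving 3 seats).
Remainders in descending order: F 0.865, A 0.818, H 0.715, B 0.368, C 0.138, G 0.062, E 0.018, D 0.015.
The surplus seats go to F, A, H.
A receives 5.

5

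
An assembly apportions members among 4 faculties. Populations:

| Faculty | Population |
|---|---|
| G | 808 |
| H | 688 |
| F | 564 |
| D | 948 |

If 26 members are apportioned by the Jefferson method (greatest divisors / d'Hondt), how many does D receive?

Standard divisor 3008/26 ≈ 115.692; standard quotas: G 6.984, H 5.947, F 4.875, D 8.194.
Rounding down gives 6, 5, 4, 8 = 23 seats, so the divisor must be adjusted.
With modified divisor 110: modified quotas G 7.345, H 6.255, F 5.127, D 8.618.
Rounding down: G 7, H 6, F 5, D 8 (total 26).
D receives 8.

8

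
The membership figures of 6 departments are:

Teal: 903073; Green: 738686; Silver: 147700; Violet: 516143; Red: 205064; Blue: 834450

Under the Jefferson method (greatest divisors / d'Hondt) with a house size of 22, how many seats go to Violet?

Standard divisor 3345116/22 ≈ 152050.727; standard quotas: Teal 5.939, Green 4.858, Silver 0.971, Violet 3.395, Red 1.349, Blue 5.488.
Rounding down gives 5, 4, 0, 3, 1, 5 = 18 seats, so the divisor must be adjusted.
With modified divisor 134100: modified quotas Teal 6.734, Green 5.508, Silver 1.101, Violet 3.849, Red 1.529, Blue 6.223.
Rounding down: Teal 6, Green 5, Silver 1, Violet 3, Red 1, Blue 6 (total 22).
Violet receives 3.

3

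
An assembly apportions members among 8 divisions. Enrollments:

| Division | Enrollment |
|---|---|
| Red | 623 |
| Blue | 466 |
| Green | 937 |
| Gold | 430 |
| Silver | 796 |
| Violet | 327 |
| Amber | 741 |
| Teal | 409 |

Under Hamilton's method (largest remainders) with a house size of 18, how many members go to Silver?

3

Total 4729; standard divisor 4729/18 ≈ 262.722.
Standard quotas: Red 2.371, Blue 1.774, Green 3.567, Gold 1.637, Silver 3.030, Violet 1.245, Amber 2.820, Teal 1.557.
Lower quotas: Red 2, Blue 1, Green 3, Gold 1, Silver 3, Violet 1, Amber 2, Teal 1 (sum 14, leaving 4 seats).
Remainders in descending order: Amber 0.820, Blue 0.774, Gold 0.637, Green 0.567, Teal 0.557, Red 0.371, Violet 0.245, Silver 0.030.
Largest remainders: Amber, Blue, Gold, Green receive the extra seats.
Silver receives 3.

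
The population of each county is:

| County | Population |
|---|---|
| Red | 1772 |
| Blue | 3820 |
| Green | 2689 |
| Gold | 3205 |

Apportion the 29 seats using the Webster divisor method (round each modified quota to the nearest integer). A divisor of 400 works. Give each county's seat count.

Red 4, Blue 10, Green 7, Gold 8

With modified divisor 400: modified quotas Red 4.430, Blue 9.550, Green 6.723, Gold 8.012.
Rounding to the nearest integer: Red 4, Blue 10, Green 7, Gold 8 (total 29).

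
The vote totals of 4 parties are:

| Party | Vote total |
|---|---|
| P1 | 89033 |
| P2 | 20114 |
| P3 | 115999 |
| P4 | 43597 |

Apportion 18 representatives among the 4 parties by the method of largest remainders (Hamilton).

P1 6; P2 1; P3 8; P4 3

The standard divisor is 268743/18 ≈ 14930.167.
Standard quotas: P1 5.9633, P2 1.3472, P3 7.7694, P4 2.9201.
Lower quotas: P1 5, P2 1, P3 7, P4 2 (sum 15, leaving 3 seats).
Remainders in descending order: P1 0.9633, P4 0.9201, P3 0.7694, P2 0.3472.
The surplus seats go to P1, P4, P3.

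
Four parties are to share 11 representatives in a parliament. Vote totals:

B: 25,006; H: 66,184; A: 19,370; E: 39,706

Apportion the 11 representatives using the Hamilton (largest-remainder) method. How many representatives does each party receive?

The standard divisor is 150266/11 ≈ 13660.545.
Standard quotas: B 1.8305, H 4.8449, A 1.4180, E 2.9066.
Lower quotas: B 1, H 4, A 1, E 2 (sum 8, leaving 3 seats).
Remainders in descending order: E 0.9066, H 0.8449, B 0.8305, A 0.4180.
Largest remainders: E, H, B receive the extra seats.

B 2, H 5, A 1, E 3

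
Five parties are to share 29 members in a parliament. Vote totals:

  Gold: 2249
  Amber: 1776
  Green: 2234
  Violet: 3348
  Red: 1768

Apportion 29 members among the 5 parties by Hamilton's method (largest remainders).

Total 11375; standard divisor 11375/29 ≈ 392.241.
Standard quotas: Gold 5.734, Amber 4.528, Green 5.695, Violet 8.536, Red 4.507.
Lower quotas: Gold 5, Amber 4, Green 5, Violet 8, Red 4 (sum 26, leaving 3 seats).
Remainders in descending order: Gold 0.734, Green 0.695, Violet 0.536, Amber 0.528, Red 0.507.
Largest remainders: Gold, Green, Violet receive the extra seats.

Gold=6; Amber=4; Green=6; Violet=9; Red=4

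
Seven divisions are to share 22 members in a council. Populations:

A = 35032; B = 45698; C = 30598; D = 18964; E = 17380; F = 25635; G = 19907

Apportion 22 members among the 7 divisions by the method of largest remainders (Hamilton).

A=4, B=5, C=4, D=2, E=2, F=3, G=2

The standard divisor is 193214/22 ≈ 8782.455.
Standard quotas: A 3.9889, B 5.2033, C 3.4840, D 2.1593, E 1.9789, F 2.9189, G 2.2667.
Lower quotas: A 3, B 5, C 3, D 2, E 1, F 2, G 2 (sum 18, leaving 4 seats).
Remainders in descending order: A 0.9889, E 0.9789, F 0.9189, C 0.4840, G 0.2667, B 0.2033, D 0.1593.
Largest remainders: A, E, F, C receive the extra seats.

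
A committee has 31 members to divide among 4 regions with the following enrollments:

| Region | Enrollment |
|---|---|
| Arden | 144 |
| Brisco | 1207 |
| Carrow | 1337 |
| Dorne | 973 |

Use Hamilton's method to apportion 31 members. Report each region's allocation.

Arden: 1, Brisco: 10, Carrow: 12, Dorne: 8

Total 3661; standard divisor 3661/31 ≈ 118.097.
Standard quotas: Arden 1.219, Brisco 10.220, Carrow 11.321, Dorne 8.239.
Lower quotas: Arden 1, Brisco 10, Carrow 11, Dorne 8 (sum 30, leaving 1 seat).
Remainders in descending order: Carrow 0.321, Dorne 0.239, Brisco 0.220, Arden 0.219.
The surplus seat goes to Carrow.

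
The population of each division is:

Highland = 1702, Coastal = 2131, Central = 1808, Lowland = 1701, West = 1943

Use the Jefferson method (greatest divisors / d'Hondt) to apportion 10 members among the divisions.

Standard divisor 9285/10 ≈ 928.5; standard quotas: Highland 1.833, Coastal 2.295, Central 1.947, Lowland 1.832, West 2.093.
Rounding down gives 1, 2, 1, 1, 2 = 7 seats, so the divisor must be adjusted.
With modified divisor 800: modified quotas Highland 2.127, Coastal 2.664, Central 2.260, Lowland 2.126, West 2.429.
Rounding down: Highland 2, Coastal 2, Central 2, Lowland 2, West 2 (total 10).

Highland=2; Coastal=2; Central=2; Lowland=2; West=2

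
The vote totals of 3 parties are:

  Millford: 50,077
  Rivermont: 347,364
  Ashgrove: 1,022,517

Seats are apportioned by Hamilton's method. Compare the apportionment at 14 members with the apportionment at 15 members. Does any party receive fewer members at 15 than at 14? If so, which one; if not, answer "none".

Millford

At 14 seats: Millford 1, Rivermont 3, Ashgrove 10.
At 15 seats: Millford 0, Rivermont 4, Ashgrove 11.
Millford drops from 1 to 0.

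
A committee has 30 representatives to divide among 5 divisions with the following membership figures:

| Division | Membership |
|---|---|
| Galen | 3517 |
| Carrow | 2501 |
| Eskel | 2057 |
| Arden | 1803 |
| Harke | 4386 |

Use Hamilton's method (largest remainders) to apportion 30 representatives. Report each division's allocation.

Galen 8, Carrow 5, Eskel 4, Arden 4, Harke 9

The standard divisor is 14264/30 ≈ 475.467.
Standard quotas: Galen 7.397, Carrow 5.260, Eskel 4.326, Arden 3.792, Harke 9.225.
Lower quotas: Galen 7, Carrow 5, Eskel 4, Arden 3, Harke 9 (sum 28, leaving 2 seats).
Remainders in descending order: Arden 0.792, Galen 0.397, Eskel 0.326, Carrow 0.260, Harke 0.225.
The surplus seats go to Arden, Galen.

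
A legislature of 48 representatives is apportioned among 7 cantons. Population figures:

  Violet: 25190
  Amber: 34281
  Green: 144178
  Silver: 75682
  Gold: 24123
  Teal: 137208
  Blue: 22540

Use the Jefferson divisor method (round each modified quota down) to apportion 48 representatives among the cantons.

Standard divisor 463202/48 ≈ 9650.042; standard quotas: Violet 2.610, Amber 3.552, Green 14.941, Silver 7.843, Gold 2.500, Teal 14.218, Blue 2.336.
Rounding down gives 2, 3, 14, 7, 2, 14, 2 = 44 seats, so the divisor must be adjusted.
With modified divisor 8800: modified quotas Violet 2.862, Amber 3.896, Green 16.384, Silver 8.600, Gold 2.741, Teal 15.592, Blue 2.561.
Rounding down: Violet 2, Amber 3, Green 16, Silver 8, Gold 2, Teal 15, Blue 2 (total 48).

Violet: 2; Amber: 3; Green: 16; Silver: 8; Gold: 2; Teal: 15; Blue: 2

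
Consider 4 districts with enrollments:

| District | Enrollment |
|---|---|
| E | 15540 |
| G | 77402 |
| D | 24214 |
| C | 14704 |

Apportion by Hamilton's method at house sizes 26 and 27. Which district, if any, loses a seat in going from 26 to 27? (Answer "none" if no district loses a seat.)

At 26 seats: E 3, G 15, D 5, C 3.
At 27 seats: E 3, G 16, D 5, C 3.
No district's allocation decreased.

none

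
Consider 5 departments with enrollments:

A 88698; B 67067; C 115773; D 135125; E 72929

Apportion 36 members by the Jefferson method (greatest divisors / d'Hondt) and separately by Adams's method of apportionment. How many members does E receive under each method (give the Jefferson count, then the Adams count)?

Jefferson: A 7, B 5, C 9, D 10, E 5.
Adams: A 7, B 5, C 8, D 10, E 6.
E gets 5 under Jefferson and 6 under Adams.

5 and 6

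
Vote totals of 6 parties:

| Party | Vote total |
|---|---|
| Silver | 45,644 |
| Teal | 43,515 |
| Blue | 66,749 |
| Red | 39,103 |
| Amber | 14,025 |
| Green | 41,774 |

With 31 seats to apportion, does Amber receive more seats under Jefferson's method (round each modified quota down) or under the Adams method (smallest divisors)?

Jefferson: Silver 6, Teal 5, Blue 9, Red 5, Amber 1, Green 5.
Adams: Silver 6, Teal 5, Blue 8, Red 5, Amber 2, Green 5.
Amber gets 1 under Jefferson and 2 under Adams.

Adams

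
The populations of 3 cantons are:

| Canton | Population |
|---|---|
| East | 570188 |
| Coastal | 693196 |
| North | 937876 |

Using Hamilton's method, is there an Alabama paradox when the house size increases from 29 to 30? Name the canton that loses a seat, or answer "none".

none

At 29 seats: East 8, Coastal 9, North 12.
At 30 seats: East 8, Coastal 9, North 13.
No canton's allocation decreased.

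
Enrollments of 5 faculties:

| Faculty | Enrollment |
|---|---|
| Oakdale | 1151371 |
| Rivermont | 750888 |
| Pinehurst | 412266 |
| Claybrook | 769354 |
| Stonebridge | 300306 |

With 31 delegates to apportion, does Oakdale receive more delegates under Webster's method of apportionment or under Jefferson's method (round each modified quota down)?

Jefferson

Webster: Oakdale 10, Rivermont 7, Pinehurst 4, Claybrook 7, Stonebridge 3.
Jefferson: Oakdale 11, Rivermont 7, Pinehurst 4, Claybrook 7, Stonebridge 2.
Oakdale gets 10 under Webster and 11 under Jefferson.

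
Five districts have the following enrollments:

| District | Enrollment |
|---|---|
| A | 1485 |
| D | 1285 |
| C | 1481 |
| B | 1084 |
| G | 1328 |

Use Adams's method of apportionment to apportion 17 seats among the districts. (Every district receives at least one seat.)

Standard divisor 6663/17 ≈ 391.941; standard quotas: A 3.789, D 3.279, C 3.779, B 2.766, G 3.388.
Rounding up gives 4, 4, 4, 3, 4 = 19 seats, so the divisor must be adjusted.
With modified divisor 470: modified quotas A 3.160, D 2.734, C 3.151, B 2.306, G 2.826.
Rounding up: A 4, D 3, C 4, B 3, G 3 (total 17).

A=4, D=3, C=4, B=3, G=3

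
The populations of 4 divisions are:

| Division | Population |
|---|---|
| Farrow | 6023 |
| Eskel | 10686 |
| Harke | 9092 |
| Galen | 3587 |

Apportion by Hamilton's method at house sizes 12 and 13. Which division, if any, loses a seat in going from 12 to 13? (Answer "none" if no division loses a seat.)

At 12 seats: Farrow 2, Eskel 4, Harke 4, Galen 2.
At 13 seats: Farrow 3, Eskel 5, Harke 4, Galen 1.
Galen drops from 2 to 1.

Galen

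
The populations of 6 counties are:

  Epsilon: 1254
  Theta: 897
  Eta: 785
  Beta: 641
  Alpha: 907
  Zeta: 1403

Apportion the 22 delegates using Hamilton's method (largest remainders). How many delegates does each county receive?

The standard divisor is 5887/22 ≈ 267.591.
Standard quotas: Epsilon 4.686, Theta 3.352, Eta 2.934, Beta 2.395, Alpha 3.390, Zeta 5.243.
Lower quotas: Epsilon 4, Theta 3, Eta 2, Beta 2, Alpha 3, Zeta 5 (sum 19, leaving 3 seats).
Remainders in descending order: Eta 0.934, Epsilon 0.686, Beta 0.395, Alpha 0.390, Theta 0.352, Zeta 0.243.
The surplus seats go to Eta, Epsilon, Beta.

Epsilon 5; Theta 3; Eta 3; Beta 3; Alpha 3; Zeta 5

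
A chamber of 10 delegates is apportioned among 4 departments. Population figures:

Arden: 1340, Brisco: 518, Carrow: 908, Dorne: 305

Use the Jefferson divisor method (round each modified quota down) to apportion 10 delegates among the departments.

Arden 5; Brisco 1; Carrow 3; Dorne 1

Standard divisor 3071/10 ≈ 307.1; standard quotas: Arden 4.363, Brisco 1.687, Carrow 2.957, Dorne 0.993.
Rounding down gives 4, 1, 2, 0 = 7 seats, so the divisor must be adjusted.
With modified divisor 264: modified quotas Arden 5.076, Brisco 1.962, Carrow 3.439, Dorne 1.155.
Rounding down: Arden 5, Brisco 1, Carrow 3, Dorne 1 (total 10).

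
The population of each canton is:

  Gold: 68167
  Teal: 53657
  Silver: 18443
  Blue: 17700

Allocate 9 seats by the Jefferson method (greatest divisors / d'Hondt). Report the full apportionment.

Gold=4, Teal=3, Silver=1, Blue=1

Standard divisor 157967/9 ≈ 17551.889; standard quotas: Gold 3.884, Teal 3.057, Silver 1.051, Blue 1.008.
Rounding down gives 3, 3, 1, 1 = 8 seats, so the divisor must be adjusted.
With modified divisor 15300: modified quotas Gold 4.455, Teal 3.507, Silver 1.205, Blue 1.157.
Rounding down: Gold 4, Teal 3, Silver 1, Blue 1 (total 9).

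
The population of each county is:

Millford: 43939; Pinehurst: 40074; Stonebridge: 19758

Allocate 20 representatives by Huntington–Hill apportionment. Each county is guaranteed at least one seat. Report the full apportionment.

With divisor 5267: modified quotas Millford 8.342, Pinehurst 7.609, Stonebridge 3.751.
Geometric-mean thresholds: Millford √(8·9)=8.485, Pinehurst √(7·8)=7.483, Stonebridge √(3·4)=3.464.
Each quota rounded against its threshold gives Millford 8, Pinehurst 8, Stonebridge 4 (total 20).

Millford 8, Pinehurst 8, Stonebridge 4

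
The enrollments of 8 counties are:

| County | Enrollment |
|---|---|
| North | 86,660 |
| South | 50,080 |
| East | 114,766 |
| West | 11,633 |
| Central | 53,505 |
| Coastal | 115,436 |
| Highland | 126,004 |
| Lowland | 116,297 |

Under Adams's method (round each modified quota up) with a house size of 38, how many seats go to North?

Standard divisor 674381/38 ≈ 17746.868; standard quotas: North 4.883, South 2.822, East 6.467, West 0.655, Central 3.015, Coastal 6.505, Highland 7.100, Lowland 6.553.
Rounding up gives 5, 3, 7, 1, 4, 7, 8, 7 = 42 seats, so the divisor must be adjusted.
With modified divisor 19310: modified quotas North 4.488, South 2.593, East 5.943, West 0.602, Central 2.771, Coastal 5.978, Highland 6.525, Lowland 6.023.
Rounding up: North 5, South 3, East 6, West 1, Central 3, Coastal 6, Highland 7, Lowland 7 (total 38).
North receives 5.

5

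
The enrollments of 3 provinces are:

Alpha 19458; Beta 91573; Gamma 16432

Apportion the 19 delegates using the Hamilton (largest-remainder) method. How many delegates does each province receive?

Total 127463; standard divisor 127463/19 ≈ 6708.579.
Standard quotas: Alpha 2.9005, Beta 13.6501, Gamma 2.4494.
Lower quotas: Alpha 2, Beta 13, Gamma 2 (sum 17, leaving 2 seats).
Remainders in descending order: Alpha 0.9005, Beta 0.6501, Gamma 0.4494.
Largest remainders: Alpha, Beta receive the extra seats.

Alpha=3, Beta=14, Gamma=2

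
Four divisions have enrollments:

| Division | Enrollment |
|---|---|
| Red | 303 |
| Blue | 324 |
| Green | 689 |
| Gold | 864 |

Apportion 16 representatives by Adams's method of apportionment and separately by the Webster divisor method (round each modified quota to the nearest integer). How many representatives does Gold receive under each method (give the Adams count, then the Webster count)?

Adams: Red 2, Blue 3, Green 5, Gold 6.
Webster: Red 2, Blue 2, Green 5, Gold 7.
Gold gets 6 under Adams and 7 under Webster.

6 and 7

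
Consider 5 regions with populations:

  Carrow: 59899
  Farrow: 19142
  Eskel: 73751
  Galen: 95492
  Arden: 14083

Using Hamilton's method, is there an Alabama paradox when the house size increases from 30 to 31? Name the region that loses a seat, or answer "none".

At 30 seats: Carrow 7, Farrow 2, Eskel 8, Galen 11, Arden 2.
At 31 seats: Carrow 7, Farrow 2, Eskel 9, Galen 11, Arden 2.
No region's allocation decreased.

none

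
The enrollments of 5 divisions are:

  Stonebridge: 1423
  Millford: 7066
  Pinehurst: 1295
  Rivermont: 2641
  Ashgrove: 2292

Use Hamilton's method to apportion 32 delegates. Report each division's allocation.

The standard divisor is 14717/32 ≈ 459.906.
Standard quotas: Stonebridge 3.0941, Millford 15.3640, Pinehurst 2.8158, Rivermont 5.7425, Ashgrove 4.9836.
Lower quotas: Stonebridge 3, Millford 15, Pinehurst 2, Rivermont 5, Ashgrove 4 (sum 29, leaving 3 seats).
Remainders in descending order: Ashgrove 0.9836, Pinehurst 0.8158, Rivermont 0.7425, Millford 0.3640, Stonebridge 0.0941.
Largest remainders: Ashgrove, Pinehurst, Rivermont receive the extra seats.

Stonebridge 3, Millford 15, Pinehurst 3, Rivermont 6, Ashgrove 5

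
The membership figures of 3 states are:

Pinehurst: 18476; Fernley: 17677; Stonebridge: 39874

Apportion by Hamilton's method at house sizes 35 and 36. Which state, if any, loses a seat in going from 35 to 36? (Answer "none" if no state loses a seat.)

none

At 35 seats: Pinehurst 9, Fernley 8, Stonebridge 18.
At 36 seats: Pinehurst 9, Fernley 8, Stonebridge 19.
No state's allocation decreased.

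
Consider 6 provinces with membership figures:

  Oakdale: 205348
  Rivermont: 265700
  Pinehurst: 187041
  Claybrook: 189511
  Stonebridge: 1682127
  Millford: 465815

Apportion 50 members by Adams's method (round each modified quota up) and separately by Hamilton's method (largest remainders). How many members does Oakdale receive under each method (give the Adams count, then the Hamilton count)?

4 and 3

Adams: Oakdale 4, Rivermont 5, Pinehurst 3, Claybrook 3, Stonebridge 27, Millford 8.
Hamilton: Oakdale 3, Rivermont 5, Pinehurst 3, Claybrook 3, Stonebridge 28, Millford 8.
Oakdale gets 4 under Adams and 3 under Hamilton.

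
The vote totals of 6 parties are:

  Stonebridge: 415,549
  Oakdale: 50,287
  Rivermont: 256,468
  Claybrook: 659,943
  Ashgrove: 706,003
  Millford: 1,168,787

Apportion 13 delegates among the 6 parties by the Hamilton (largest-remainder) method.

Stonebridge 2, Oakdale 0, Rivermont 1, Claybrook 2, Ashgrove 3, Millford 5

Standard divisor: 3257037 ÷ 13 ≈ 250541.308.
Standard quotas: Stonebridge 1.6586, Oakdale 0.2007, Rivermont 1.0237, Claybrook 2.6341, Ashgrove 2.8179, Millford 4.6650.
Lower quotas: Stonebridge 1, Oakdale 0, Rivermont 1, Claybrook 2, Ashgrove 2, Millford 4 (sum 10, leaving 3 seats).
Remainders in descending order: Ashgrove 0.8179, Millford 0.6650, Stonebridge 0.6586, Claybrook 0.6341, Oakdale 0.2007, Rivermont 0.0237.
Largest remainders: Ashgrove, Millford, Stonebridge receive the extra seats.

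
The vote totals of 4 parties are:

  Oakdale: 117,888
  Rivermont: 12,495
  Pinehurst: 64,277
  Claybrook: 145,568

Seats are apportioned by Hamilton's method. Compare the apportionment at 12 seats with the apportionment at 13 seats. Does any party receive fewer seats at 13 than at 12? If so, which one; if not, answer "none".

At 12 seats: Oakdale 4, Rivermont 1, Pinehurst 2, Claybrook 5.
At 13 seats: Oakdale 5, Rivermont 0, Pinehurst 2, Claybrook 6.
Rivermont drops from 1 to 0.

Rivermont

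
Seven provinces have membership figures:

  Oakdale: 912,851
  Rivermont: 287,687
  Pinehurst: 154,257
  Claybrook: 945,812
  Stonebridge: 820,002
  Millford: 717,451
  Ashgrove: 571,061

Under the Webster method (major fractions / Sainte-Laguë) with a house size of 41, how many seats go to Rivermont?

3

Standard divisor 4409121/41 ≈ 107539.537; standard quotas: Oakdale 8.489, Rivermont 2.675, Pinehurst 1.434, Claybrook 8.795, Stonebridge 7.625, Millford 6.672, Ashgrove 5.310.
Rounding to the nearest integer gives Oakdale 8, Rivermont 3, Pinehurst 1, Claybrook 9, Stonebridge 8, Millford 7, Ashgrove 5 — total 41, matching the house size, so no adjustment is needed.
Rivermont receives 3.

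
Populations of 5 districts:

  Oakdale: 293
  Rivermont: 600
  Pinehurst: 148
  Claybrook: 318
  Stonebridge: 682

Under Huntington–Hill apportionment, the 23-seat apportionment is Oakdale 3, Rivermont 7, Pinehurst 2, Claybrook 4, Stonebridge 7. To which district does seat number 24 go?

Priority for the next seat is population ÷ (√(s·(s+1))).
Priorities: Oakdale 84.582, Rivermont 80.178, Pinehurst 60.421, Claybrook 71.107, Stonebridge 91.136.
Highest priority: Stonebridge.

Stonebridge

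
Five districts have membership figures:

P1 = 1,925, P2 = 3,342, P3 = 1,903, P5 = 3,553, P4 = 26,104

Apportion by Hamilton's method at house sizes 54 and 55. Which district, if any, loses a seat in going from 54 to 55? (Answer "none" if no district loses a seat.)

At 54 seats: P1 3, P2 5, P3 3, P5 5, P4 38.
At 55 seats: P1 3, P2 5, P3 3, P5 5, P4 39.
No district's allocation decreased.

none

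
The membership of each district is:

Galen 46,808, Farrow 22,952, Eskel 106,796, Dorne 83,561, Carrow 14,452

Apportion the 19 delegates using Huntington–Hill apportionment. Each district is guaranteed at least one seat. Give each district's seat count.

Galen=3; Farrow=2; Eskel=7; Dorne=6; Carrow=1

With divisor 14764: modified quotas Galen 3.170, Farrow 1.555, Eskel 7.234, Dorne 5.660, Carrow 0.979.
Geometric-mean thresholds: Galen √(3·4)=3.464, Farrow √(1·2)=1.414, Eskel √(7·8)=7.483, Dorne √(5·6)=5.477, Carrow (min 1).
Each quota rounded against its threshold gives Galen 3, Farrow 2, Eskel 7, Dorne 6, Carrow 1 (total 19).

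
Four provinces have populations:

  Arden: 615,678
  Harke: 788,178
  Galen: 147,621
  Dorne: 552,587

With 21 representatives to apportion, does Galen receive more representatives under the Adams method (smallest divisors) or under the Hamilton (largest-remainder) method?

Adams: Arden 6, Harke 8, Galen 2, Dorne 5.
Hamilton: Arden 6, Harke 8, Galen 1, Dorne 6.
Galen gets 2 under Adams and 1 under Hamilton.

Adams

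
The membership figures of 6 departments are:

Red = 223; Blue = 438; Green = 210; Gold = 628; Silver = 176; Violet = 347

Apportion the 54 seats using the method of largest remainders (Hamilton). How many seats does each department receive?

The standard divisor is 2022/54 ≈ 37.444.
Standard quotas: Red 5.955, Blue 11.697, Green 5.608, Gold 16.772, Silver 4.700, Violet 9.267.
Lower quotas: Red 5, Blue 11, Green 5, Gold 16, Silver 4, Violet 9 (sum 50, leaving 4 seats).
Remainders in descending order: Red 0.955, Gold 0.772, Silver 0.700, Blue 0.697, Green 0.608, Violet 0.267.
Largest remainders: Red, Gold, Silver, Blue receive the extra seats.

Red 6, Blue 12, Green 5, Gold 17, Silver 5, Violet 9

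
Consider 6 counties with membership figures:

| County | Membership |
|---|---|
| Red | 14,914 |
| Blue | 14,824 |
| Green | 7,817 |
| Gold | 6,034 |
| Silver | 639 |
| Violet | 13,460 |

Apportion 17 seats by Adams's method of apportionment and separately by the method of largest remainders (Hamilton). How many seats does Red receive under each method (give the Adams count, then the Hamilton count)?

4 and 5

Adams: Red 4, Blue 4, Green 2, Gold 2, Silver 1, Violet 4.
Hamilton: Red 5, Blue 4, Green 2, Gold 2, Silver 0, Violet 4.
Red gets 4 under Adams and 5 under Hamilton.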